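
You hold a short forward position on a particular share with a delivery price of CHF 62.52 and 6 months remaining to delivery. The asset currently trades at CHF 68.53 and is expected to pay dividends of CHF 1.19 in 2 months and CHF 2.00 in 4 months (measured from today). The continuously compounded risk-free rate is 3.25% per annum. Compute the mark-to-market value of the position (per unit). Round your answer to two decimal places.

PV(remaining dividends) I = 1.19·e^(−0.0325·2/12) + 2.00·e^(−0.0325·4/12) = 3.1620
Current forward F = (S − I)·e^(rT) = (68.53 − 3.1620)·e^(0.0325·6/12) = 65.3680 × 1.016383 = 66.4389
Value (long) = (F − K)·e^(−rT) = (66.4389 − 62.52) × 0.983881 = 3.8557
Short position value = −(long value) = -CHF 3.86

-CHF 3.86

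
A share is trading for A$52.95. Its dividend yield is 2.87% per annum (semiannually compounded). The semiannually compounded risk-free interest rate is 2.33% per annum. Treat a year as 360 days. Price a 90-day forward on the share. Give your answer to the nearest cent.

A$52.88

F = S · (1+r/2)^(2T) / (1+q/2)^(2T)
= 52.95 × 1.005808 / 1.007149 = 52.95 × 0.998669
F = A$52.88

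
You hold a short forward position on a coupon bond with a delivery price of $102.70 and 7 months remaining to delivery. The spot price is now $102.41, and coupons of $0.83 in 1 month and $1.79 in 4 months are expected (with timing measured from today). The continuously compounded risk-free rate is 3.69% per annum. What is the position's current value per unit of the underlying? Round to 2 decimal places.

PV(remaining coupons) I = 0.83·e^(−0.0369·1/12) + 1.79·e^(−0.0369·4/12) = 2.5956
Current forward F = (S − I)·e^(rT) = (102.41 − 2.5956)·e^(0.0369·7/12) = 99.8144 × 1.021758 = 101.9862
Value (long) = (F − K)·e^(−rT) = (101.9862 − 102.70) × 0.978705 = -0.6986
Short position value = −(long value) = $0.70

$0.70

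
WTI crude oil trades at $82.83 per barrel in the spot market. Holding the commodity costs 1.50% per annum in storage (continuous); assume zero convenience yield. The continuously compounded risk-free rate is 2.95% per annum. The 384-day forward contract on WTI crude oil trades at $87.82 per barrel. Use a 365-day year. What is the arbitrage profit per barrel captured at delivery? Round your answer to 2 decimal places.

Fair forward: F* = S·e^(carry·T), with carry = (r + u) = 0.0295 + 0.0150 = 0.0445
F* = 82.83 · e^(0.0445 × 384/365) = 82.83 · e^0.046816 = 82.83 × 1.047929 = $86.8000
Market $87.82 > fair $86.8000: forward overpriced → cash-and-carry (buy spot, short the forward).
At maturity, profit = |F_mkt − F*| = |87.82 − 86.8000| = $1.02 per barrel

$1.02 per barrel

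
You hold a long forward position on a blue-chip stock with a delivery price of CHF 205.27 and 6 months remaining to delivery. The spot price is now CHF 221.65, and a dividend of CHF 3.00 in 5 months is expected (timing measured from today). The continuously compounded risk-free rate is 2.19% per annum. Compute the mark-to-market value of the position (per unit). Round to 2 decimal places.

PV(remaining dividends) I = 3.00·e^(−0.0219·5/12) = 2.9727
Current forward F = (S − I)·e^(rT) = (221.65 − 2.9727)·e^(0.0219·6/12) = 218.6773 × 1.011010 = 221.0849
Value (long) = (F − K)·e^(−rT) = (221.0849 − 205.27) × 0.989110 = 15.6427
Value = CHF 15.64

CHF 15.64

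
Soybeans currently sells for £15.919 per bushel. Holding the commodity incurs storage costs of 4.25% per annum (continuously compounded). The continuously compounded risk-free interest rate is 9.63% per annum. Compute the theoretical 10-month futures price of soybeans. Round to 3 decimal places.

£17.871 per bushel

Net carry = r + u − y = 0.0963 + 0.0425 − 0.0000 = 0.1388
F = S·e^((r+u−y)T) = 15.919 · e^(0.1388 × 10/12) = 15.919 · e^0.115667
= 15.919 × 1.122622 = £17.871 per bushel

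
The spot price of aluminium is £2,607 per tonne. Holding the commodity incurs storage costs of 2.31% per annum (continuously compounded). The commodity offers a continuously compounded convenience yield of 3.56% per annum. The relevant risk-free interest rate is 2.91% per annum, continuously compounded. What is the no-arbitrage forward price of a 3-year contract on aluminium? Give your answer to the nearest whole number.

Net carry = r + u − y = 0.0291 + 0.0231 − 0.0356 = 0.0166
F = S·e^((r+u−y)T) = 2607 · e^(0.0166 × 3) = 2607 · e^0.049800
= 2607 × 1.051061 = £2,740 per tonne

£2,740 per tonne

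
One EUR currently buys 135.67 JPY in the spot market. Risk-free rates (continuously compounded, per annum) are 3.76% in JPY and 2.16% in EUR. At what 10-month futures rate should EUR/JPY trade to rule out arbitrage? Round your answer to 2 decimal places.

137.49

F = S·e^((r_JPY − r_EUR)T) = 135.67 · e^((0.0376 − 0.0216) × 10/12)
= 135.67 · e^0.013333 = 135.67 × 1.013422
F = 137.49 JPY per EUR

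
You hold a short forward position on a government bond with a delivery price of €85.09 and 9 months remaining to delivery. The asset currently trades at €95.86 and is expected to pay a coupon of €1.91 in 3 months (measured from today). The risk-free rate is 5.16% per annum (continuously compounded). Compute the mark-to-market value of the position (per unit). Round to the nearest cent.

PV(remaining coupons) I = 1.91·e^(−0.0516·3/12) = 1.8855
Current forward F = (S − I)·e^(rT) = (95.86 − 1.8855)·e^(0.0516·9/12) = 93.9745 × 1.039459 = 97.6826
Value (long) = (F − K)·e^(−rT) = (97.6826 − 85.09) × 0.962039 = 12.1146
Short position value = −(long value) = -€12.11

-€12.11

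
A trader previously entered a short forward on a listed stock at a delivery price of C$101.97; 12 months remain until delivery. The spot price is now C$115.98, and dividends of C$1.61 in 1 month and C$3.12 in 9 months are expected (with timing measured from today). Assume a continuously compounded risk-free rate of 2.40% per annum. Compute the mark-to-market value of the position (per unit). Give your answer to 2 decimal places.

PV(remaining dividends) I = 1.61·e^(−0.0240·1/12) + 3.12·e^(−0.0240·9/12) = 4.6711
Current forward F = (S − I)·e^(rT) = (115.98 − 4.6711)·e^(0.0240·12/12) = 111.3089 × 1.024290 = 114.0126
Value (long) = (F − K)·e^(−rT) = (114.0126 − 101.97) × 0.976286 = 11.7570
Short position value = −(long value) = -C$11.76

-C$11.76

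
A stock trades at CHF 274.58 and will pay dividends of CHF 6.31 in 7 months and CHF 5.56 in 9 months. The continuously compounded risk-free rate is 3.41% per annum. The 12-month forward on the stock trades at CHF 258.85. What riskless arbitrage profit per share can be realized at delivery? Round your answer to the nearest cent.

CHF 13.25 per share

PV(dividends) I = 6.31·e^(−0.0341·7/12) + 5.56·e^(−0.0341·9/12) = 11.6053
Fair forward F* = (S − I)·e^(rT) = (274.58 − 11.6053)·e^0.034100 = 262.9747 × 1.034688 = 272.0968
Market CHF 258.85 < fair 272.0968: forward underpriced → reverse cash-and-carry (short the stock, invest proceeds at r, pay the dividends, go long the forward).
Profit at T = |F_mkt − F*| = |258.85 − 272.0968| = CHF 13.25 per share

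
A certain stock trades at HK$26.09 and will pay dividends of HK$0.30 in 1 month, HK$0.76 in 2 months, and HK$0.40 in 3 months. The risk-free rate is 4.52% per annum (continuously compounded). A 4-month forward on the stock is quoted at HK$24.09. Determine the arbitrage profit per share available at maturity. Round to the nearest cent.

HK$0.93 per share

PV(dividends) I = 0.30·e^(−0.0452·1/12) + 0.76·e^(−0.0452·2/12) + 0.40·e^(−0.0452·3/12) = 1.4487
Fair forward F* = (S − I)·e^(rT) = (26.09 − 1.4487)·e^0.015067 = 24.6413 × 1.015181 = 25.0154
Market HK$24.09 < fair 25.0154: forward underpriced → reverse cash-and-carry (short the stock, invest proceeds at r, pay the dividends, go long the forward).
Profit at T = |F_mkt − F*| = |24.09 − 25.0154| = HK$0.93 per share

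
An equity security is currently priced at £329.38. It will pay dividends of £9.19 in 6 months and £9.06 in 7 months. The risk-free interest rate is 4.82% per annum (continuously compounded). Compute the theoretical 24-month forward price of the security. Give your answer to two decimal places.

£343.13

PV(dividends) I = 9.19·e^(−0.0482·6/12) + 9.06·e^(−0.0482·7/12)
I = 8.9712 + 8.8088 = 17.7800
F = (S − I)·e^(rT) = (329.38 − 17.7800) · e^(0.0482·24/12)
= 311.6000 · e^0.096400 = 311.6000 × 1.101199 = £343.13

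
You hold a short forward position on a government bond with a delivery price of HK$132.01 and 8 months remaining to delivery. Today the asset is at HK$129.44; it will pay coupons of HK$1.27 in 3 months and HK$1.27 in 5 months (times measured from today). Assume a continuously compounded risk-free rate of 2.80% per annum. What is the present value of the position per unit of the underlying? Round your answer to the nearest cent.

HK$2.65

PV(remaining coupons) I = 1.27·e^(−0.0280·3/12) + 1.27·e^(−0.0280·5/12) = 2.5164
Current forward F = (S − I)·e^(rT) = (129.44 − 2.5164)·e^(0.0280·8/12) = 126.9236 × 1.018842 = 129.3151
Value (long) = (F − K)·e^(−rT) = (129.3151 − 132.01) × 0.981506 = -2.6451
Short position value = −(long value) = HK$2.65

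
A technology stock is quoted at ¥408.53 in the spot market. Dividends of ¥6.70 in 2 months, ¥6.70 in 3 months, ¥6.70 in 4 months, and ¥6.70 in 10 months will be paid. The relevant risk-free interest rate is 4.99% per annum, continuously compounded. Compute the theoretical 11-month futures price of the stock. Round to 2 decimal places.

¥400.14

PV(dividends) I = 6.70·e^(−0.0499·2/12) + 6.70·e^(−0.0499·3/12) + 6.70·e^(−0.0499·4/12) + 6.70·e^(−0.0499·10/12)
I = 6.6445 + 6.6169 + 6.5895 + 6.4271 = 26.2780
F = (S − I)·e^(rT) = (408.53 − 26.2780) · e^(0.0499·11/12)
= 382.2520 · e^0.045742 = 382.2520 × 1.046804 = ¥400.14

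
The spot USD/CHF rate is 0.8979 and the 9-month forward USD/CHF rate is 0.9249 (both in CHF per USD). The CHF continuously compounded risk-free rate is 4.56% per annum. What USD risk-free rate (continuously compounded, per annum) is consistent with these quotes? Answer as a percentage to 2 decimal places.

F = S·e^((r_CHF − r_USD)T) ⇒ r_USD = r_CHF − ln(F/S)/T
ln(0.9249/0.8979) = 0.029627; /(9/12) = 0.039503
r_USD = 0.0456 − 0.039503 = 0.006097
r_USD = 0.61%

0.61%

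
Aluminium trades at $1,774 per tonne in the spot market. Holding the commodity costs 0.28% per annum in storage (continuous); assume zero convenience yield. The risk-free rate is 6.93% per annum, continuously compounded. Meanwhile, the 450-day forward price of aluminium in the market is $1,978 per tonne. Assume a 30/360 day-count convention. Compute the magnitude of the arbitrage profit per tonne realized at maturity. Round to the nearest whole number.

Fair forward: F* = S·e^(carry·T), with carry = (r + u) = 0.0693 + 0.0028 = 0.0721
F* = 1774 · e^(0.0721 × 450/360) = 1774 · e^0.090125 = 1774 × 1.094311 = $1941.3077
Market $1978 > fair $1941.3077: forward overpriced → cash-and-carry (buy spot, short the forward).
At maturity, profit = |F_mkt − F*| = |1978 − 1941.3077| = $37 per tonne

$37 per tonne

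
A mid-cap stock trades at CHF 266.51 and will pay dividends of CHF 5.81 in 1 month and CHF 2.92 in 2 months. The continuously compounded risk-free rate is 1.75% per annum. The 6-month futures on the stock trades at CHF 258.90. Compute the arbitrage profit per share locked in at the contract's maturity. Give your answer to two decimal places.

CHF 1.16 per share

PV(dividends) I = 5.81·e^(−0.0175·1/12) + 2.92·e^(−0.0175·2/12) = 8.7130
Fair futures F* = (S − I)·e^(rT) = (266.51 − 8.7130)·e^0.008750 = 257.7970 × 1.008788 = 260.0625
Market CHF 258.90 < fair 260.0625: forward underpriced → reverse cash-and-carry (short the stock, invest proceeds at r, pay the dividends, go long the forward).
Profit at T = |F_mkt − F*| = |258.90 − 260.0625| = CHF 1.16 per share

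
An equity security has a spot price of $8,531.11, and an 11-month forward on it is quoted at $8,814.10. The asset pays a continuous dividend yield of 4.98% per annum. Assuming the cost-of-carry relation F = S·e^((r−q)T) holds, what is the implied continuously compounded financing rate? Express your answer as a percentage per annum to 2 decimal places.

From F = S·e^((r−q)T): (r − q) = ln(F/S)/T
ln(8814.10/8531.11) = ln(1.033172) = 0.032634
(r − q) = 0.032634 / (11/12) = 0.035601
r = ln(F/S)/T + q = 0.035601 + 0.0498 = 0.085401
r = 8.54%

8.54%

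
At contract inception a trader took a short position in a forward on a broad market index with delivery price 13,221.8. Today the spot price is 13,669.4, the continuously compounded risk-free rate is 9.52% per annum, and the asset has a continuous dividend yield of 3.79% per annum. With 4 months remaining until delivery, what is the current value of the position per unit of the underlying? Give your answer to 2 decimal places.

-688.98

Current fair forward for the remaining 4 months: F = S·e^((r − q)·T), (r − q) = 0.0952 − 0.0379 = 0.0573
F = 13669.4 · e^(0.0573 × 4/12) = 13669.4 × 1.01928357 = 13932.9948
Value of long forward = (F − K)·e^(−rT) = (13932.9948 − 13221.8) · e^(−0.0952·4/12)
= 711.1948 × 0.96876488 = 688.98
Short position value = −(long value) = -688.98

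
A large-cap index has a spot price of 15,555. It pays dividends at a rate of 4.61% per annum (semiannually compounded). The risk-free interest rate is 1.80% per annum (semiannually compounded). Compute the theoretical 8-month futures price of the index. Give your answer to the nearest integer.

F = S · (1+r/2)^(2T) / (1+q/2)^(2T)
= 15555 × 1.012018 / 1.030851 = 15555 × 0.981731
F = 15,271

15,271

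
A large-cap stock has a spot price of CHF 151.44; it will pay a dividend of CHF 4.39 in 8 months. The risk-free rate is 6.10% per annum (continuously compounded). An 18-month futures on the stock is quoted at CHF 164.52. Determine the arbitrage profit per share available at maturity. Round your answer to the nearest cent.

CHF 3.19 per share

PV(dividends) I = 4.39·e^(−0.0610·8/12) = 4.2151
Fair futures F* = (S − I)·e^(rT) = (151.44 − 4.2151)·e^0.091500 = 147.2249 × 1.095817 = 161.3315
Market CHF 164.52 > fair 161.3315: forward overpriced → cash-and-carry (borrow at r, buy the stock and collect the dividends, short the forward).
Profit at T = |F_mkt − F*| = |164.52 − 161.3315| = CHF 3.19 per share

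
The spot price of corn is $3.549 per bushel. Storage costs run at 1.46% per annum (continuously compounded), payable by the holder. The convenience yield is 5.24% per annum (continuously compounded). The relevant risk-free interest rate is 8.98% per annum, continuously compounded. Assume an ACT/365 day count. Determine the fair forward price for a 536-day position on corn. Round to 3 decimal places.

Net carry = r + u − y = 0.0898 + 0.0146 − 0.0524 = 0.0520
F = S·e^((r+u−y)T) = 3.549 · e^(0.0520 × 536/365) = 3.549 · e^0.076362
= 3.549 × 1.079353 = $3.831 per bushel

$3.831 per bushel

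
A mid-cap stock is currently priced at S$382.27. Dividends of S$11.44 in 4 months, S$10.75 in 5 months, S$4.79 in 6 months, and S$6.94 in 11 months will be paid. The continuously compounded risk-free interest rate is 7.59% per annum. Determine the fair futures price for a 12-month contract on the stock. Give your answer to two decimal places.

S$377.18

PV(dividends) I = 11.44·e^(−0.0759·4/12) + 10.75·e^(−0.0759·5/12) + 4.79·e^(−0.0759·6/12) + 6.94·e^(−0.0759·11/12)
I = 11.1542 + 10.4154 + 4.6116 + 6.4736 = 32.6548
F = (S − I)·e^(rT) = (382.27 − 32.6548) · e^(0.0759·12/12)
= 349.6152 · e^0.075900 = 349.6152 × 1.078855 = S$377.18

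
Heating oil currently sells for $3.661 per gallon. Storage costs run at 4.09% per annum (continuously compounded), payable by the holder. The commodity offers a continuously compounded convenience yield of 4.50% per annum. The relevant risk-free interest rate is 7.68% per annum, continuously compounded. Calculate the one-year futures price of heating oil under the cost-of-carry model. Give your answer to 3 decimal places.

$3.937 per gallon

Net carry = r + u − y = 0.0768 + 0.0409 − 0.0450 = 0.0727
F = S·e^((r+u−y)T) = 3.661 · e^(0.0727 × 12/12) = 3.661 · e^0.072700
= 3.661 × 1.075408 = $3.937 per gallon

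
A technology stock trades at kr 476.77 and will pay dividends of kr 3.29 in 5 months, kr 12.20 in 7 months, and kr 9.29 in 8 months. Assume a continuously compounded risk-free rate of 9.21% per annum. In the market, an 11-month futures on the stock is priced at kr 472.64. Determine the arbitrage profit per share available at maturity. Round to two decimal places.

kr 20.60 per share

PV(dividends) I = 3.29·e^(−0.0921·5/12) + 12.20·e^(−0.0921·7/12) + 9.29·e^(−0.0921·8/12) = 23.4647
Fair futures F* = (S − I)·e^(rT) = (476.77 − 23.4647)·e^0.084425 = 453.3053 × 1.088091 = 493.2374
Market kr 472.64 < fair 493.2374: forward underpriced → reverse cash-and-carry (short the stock, invest proceeds at r, pay the dividends, go long the forward).
Profit at T = |F_mkt − F*| = |472.64 − 493.2374| = kr 20.60 per share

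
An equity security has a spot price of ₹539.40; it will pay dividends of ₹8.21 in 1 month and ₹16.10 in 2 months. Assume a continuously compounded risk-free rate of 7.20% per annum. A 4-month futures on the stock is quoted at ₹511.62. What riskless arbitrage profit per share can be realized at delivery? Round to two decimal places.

PV(dividends) I = 8.21·e^(−0.0720·1/12) + 16.10·e^(−0.0720·2/12) = 24.0688
Fair futures F* = (S − I)·e^(rT) = (539.40 − 24.0688)·e^0.024000 = 515.3312 × 1.024290 = 527.8486
Market ₹511.62 < fair 527.8486: forward underpriced → reverse cash-and-carry (short the stock, invest proceeds at r, pay the dividends, go long the forward).
Profit at T = |F_mkt − F*| = |511.62 − 527.8486| = ₹16.23 per share

₹16.23 per share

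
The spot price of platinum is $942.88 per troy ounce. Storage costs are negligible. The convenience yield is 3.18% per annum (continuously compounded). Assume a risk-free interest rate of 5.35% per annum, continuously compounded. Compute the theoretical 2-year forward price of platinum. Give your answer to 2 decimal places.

Net carry = r + u − y = 0.0535 + 0.0000 − 0.0318 = 0.0217
F = S·e^((r+u−y)T) = 942.88 · e^(0.0217 × 2) = 942.88 · e^0.043400
= 942.88 × 1.044356 = $984.70 per troy ounce

$984.70 per troy ounce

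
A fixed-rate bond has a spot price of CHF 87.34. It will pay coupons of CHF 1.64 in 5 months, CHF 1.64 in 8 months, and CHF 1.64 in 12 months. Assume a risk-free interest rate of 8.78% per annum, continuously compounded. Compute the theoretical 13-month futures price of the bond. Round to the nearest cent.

PV(coupons) I = 1.64·e^(−0.0878·5/12) + 1.64·e^(−0.0878·8/12) + 1.64·e^(−0.0878·12/12)
I = 1.5811 + 1.5468 + 1.5021 = 4.6300
F = (S − I)·e^(rT) = (87.34 − 4.6300) · e^(0.0878·13/12)
= 82.7100 · e^0.095117 = 82.7100 × 1.099788 = CHF 90.96

CHF 90.96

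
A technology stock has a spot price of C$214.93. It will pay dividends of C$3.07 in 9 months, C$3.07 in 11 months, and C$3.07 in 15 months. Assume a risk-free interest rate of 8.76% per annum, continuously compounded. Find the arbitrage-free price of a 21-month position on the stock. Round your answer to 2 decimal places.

PV(dividends) I = 3.07·e^(−0.0876·9/12) + 3.07·e^(−0.0876·11/12) + 3.07·e^(−0.0876·15/12)
I = 2.8748 + 2.8331 + 2.7516 = 8.4595
F = (S − I)·e^(rT) = (214.93 − 8.4595) · e^(0.0876·21/12)
= 206.4705 · e^0.153300 = 206.4705 × 1.165675 = C$240.68

C$240.68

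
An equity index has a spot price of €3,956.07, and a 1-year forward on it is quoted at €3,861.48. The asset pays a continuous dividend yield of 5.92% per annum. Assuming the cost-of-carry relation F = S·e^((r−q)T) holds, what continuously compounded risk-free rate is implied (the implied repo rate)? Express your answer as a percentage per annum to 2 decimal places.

From F = S·e^((r−q)T): (r − q) = ln(F/S)/T
ln(3861.48/3956.07) = ln(0.976090) = -0.024200
(r − q) = -0.024200 / (1) = -0.024200
r = ln(F/S)/T + q = -0.024200 + 0.0592 = 0.035000
r = 3.50%

3.50%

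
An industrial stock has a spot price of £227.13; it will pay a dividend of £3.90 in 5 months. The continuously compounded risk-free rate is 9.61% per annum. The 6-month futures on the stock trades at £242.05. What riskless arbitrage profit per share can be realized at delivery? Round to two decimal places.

PV(dividends) I = 3.90·e^(−0.0961·5/12) = 3.7469
Fair futures F* = (S − I)·e^(rT) = (227.13 − 3.7469)·e^0.048050 = 223.3831 × 1.049223 = 234.3787
Market £242.05 > fair 234.3787: forward overpriced → cash-and-carry (borrow at r, buy the stock and collect the dividends, short the forward).
Profit at T = |F_mkt − F*| = |242.05 − 234.3787| = £7.67 per share

£7.67 per share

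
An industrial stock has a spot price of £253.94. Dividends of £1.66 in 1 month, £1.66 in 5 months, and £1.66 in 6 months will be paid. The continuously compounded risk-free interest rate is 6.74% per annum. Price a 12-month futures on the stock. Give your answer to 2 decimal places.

£266.44

PV(dividends) I = 1.66·e^(−0.0674·1/12) + 1.66·e^(−0.0674·5/12) + 1.66·e^(−0.0674·6/12)
I = 1.6507 + 1.6140 + 1.6050 = 4.8697
F = (S − I)·e^(rT) = (253.94 − 4.8697) · e^(0.0674·12/12)
= 249.0703 · e^0.067400 = 249.0703 × 1.069723 = £266.44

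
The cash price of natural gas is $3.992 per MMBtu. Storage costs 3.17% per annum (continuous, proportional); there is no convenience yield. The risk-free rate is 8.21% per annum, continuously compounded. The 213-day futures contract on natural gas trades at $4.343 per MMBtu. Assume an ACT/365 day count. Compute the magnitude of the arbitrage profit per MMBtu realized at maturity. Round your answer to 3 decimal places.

$0.077 per MMBtu

Fair futures: F* = S·e^(carry·T), with carry = (r + u) = 0.0821 + 0.0317 = 0.1138
F* = 3.992 · e^(0.1138 × 213/365) = 3.992 · e^0.066409 = 3.992 × 1.068664 = $4.2661
Market $4.343 > fair $4.2661: forward overpriced → cash-and-carry (buy spot, short the forward).
At maturity, profit = |F_mkt − F*| = |4.343 − 4.2661| = $0.077 per MMBtu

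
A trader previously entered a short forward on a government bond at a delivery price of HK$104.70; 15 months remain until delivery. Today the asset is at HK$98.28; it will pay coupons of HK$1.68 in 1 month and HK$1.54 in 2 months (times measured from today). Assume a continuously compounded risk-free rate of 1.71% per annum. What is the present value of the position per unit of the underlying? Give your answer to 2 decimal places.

PV(remaining coupons) I = 1.68·e^(−0.0171·1/12) + 1.54·e^(−0.0171·2/12) = 3.2132
Current forward F = (S − I)·e^(rT) = (98.28 − 3.2132)·e^(0.0171·15/12) = 95.0668 × 1.021605 = 97.1207
Value (long) = (F − K)·e^(−rT) = (97.1207 − 104.70) × 0.978852 = -7.4190
Short position value = −(long value) = HK$7.42

HK$7.42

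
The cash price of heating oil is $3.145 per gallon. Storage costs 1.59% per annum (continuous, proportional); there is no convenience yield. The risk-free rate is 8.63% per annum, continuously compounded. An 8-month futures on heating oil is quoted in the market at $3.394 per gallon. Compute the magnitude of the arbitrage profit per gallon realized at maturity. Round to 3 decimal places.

Fair futures: F* = S·e^(carry·T), with carry = (r + u) = 0.0863 + 0.0159 = 0.1022
F* = 3.145 · e^(0.1022 × 8/12) = 3.145 · e^0.068133 = 3.145 × 1.070508 = $3.3667
Market $3.394 > fair $3.3667: forward overpriced → cash-and-carry (buy spot, short the forward).
At maturity, profit = |F_mkt − F*| = |3.394 − 3.3667| = $0.027 per gallon

$0.027 per gallon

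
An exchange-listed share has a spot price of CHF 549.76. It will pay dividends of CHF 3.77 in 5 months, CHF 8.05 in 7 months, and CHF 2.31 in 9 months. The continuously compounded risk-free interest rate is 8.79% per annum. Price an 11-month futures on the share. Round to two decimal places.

PV(dividends) I = 3.77·e^(−0.0879·5/12) + 8.05·e^(−0.0879·7/12) + 2.31·e^(−0.0879·9/12)
I = 3.6344 + 7.6476 + 2.1626 = 13.4446
F = (S − I)·e^(rT) = (549.76 − 13.4446) · e^(0.0879·11/12)
= 536.3154 · e^0.080575 = 536.3154 × 1.083910 = CHF 581.32

CHF 581.32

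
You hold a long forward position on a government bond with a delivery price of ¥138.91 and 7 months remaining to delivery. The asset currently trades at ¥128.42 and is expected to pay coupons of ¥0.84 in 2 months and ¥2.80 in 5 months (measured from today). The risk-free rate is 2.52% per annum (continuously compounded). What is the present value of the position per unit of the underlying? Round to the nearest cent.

PV(remaining coupons) I = 0.84·e^(−0.0252·2/12) + 2.80·e^(−0.0252·5/12) = 3.6072
Current forward F = (S − I)·e^(rT) = (128.42 − 3.6072)·e^(0.0252·7/12) = 124.8128 × 1.014809 = 126.6612
Value (long) = (F − K)·e^(−rT) = (126.6612 − 138.91) × 0.985408 = -12.0701
Value = -¥12.07

-¥12.07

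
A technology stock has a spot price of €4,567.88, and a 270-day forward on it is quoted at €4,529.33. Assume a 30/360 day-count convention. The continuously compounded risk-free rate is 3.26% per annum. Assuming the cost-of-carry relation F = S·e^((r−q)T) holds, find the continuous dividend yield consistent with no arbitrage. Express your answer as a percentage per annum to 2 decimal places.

4.39%

From F = S·e^((r−q)T): (r − q) = ln(F/S)/T
ln(4529.33/4567.88) = ln(0.991561) = -0.008475
(r − q) = -0.008475 / (270/360) = -0.011300
q = r − ln(F/S)/T = 0.0326 + 0.011300 = 0.043900
q = 4.39%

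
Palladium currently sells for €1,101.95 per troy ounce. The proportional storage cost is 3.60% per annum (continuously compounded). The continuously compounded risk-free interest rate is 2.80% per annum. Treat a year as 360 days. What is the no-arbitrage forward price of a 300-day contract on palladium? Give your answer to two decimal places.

€1,162.32 per troy ounce

Net carry = r + u − y = 0.0280 + 0.0360 − 0.0000 = 0.0640
F = S·e^((r+u−y)T) = 1101.95 · e^(0.0640 × 300/360) = 1101.95 · e^0.05333333
= 1101.95 × 1.05478118 = €1,162.32 per troy ounce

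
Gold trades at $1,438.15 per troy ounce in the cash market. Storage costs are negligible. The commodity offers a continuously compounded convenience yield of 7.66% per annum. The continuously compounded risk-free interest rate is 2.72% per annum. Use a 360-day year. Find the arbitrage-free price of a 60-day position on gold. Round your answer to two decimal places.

$1,426.36 per troy ounce

Net carry = r + u − y = 0.0272 + 0.0000 − 0.0766 = -0.0494
F = S·e^((r+u−y)T) = 1438.15 · e^(-0.0494 × 60/360) = 1438.15 · e^-0.00823333
= 1438.15 × 0.99180047 = $1,426.36 per troy ounce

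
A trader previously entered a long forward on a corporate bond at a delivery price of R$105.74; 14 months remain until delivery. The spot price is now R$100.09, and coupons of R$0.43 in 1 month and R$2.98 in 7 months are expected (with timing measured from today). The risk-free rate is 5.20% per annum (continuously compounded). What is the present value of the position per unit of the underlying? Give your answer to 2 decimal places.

-R$2.74

PV(remaining coupons) I = 0.43·e^(−0.0520·1/12) + 2.98·e^(−0.0520·7/12) = 3.3191
Current forward F = (S − I)·e^(rT) = (100.09 − 3.3191)·e^(0.0520·14/12) = 96.7709 × 1.062545 = 102.8234
Value (long) = (F − K)·e^(−rT) = (102.8234 − 105.74) × 0.941137 = -2.7449
Value = -R$2.74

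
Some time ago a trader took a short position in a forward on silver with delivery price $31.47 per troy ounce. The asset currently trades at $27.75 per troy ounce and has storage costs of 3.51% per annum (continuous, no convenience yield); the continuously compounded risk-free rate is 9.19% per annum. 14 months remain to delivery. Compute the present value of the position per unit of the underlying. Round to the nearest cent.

-$0.64 per troy ounce

Current fair forward for the remaining 14 months: F = S·e^((r + u)·T), (r + u) = 0.0919 + 0.0351 = 0.1270
F = 27.75 · e^(0.1270 × 14/12) = 27.75 × 1.159706 = 32.1818
Value of long forward = (F − K)·e^(−rT) = (32.1818 − 31.47) · e^(−0.0919·14/12)
= 0.7118 × 0.898331 = 0.64
Short position value = −(long value) = -$0.64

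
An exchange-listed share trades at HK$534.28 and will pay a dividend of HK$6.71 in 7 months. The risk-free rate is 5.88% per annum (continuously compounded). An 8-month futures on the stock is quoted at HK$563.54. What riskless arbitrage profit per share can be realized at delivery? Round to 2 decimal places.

HK$14.64 per share

PV(dividends) I = 6.71·e^(−0.0588·7/12) = 6.4837
Fair futures F* = (S − I)·e^(rT) = (534.28 − 6.4837)·e^0.039200 = 527.7963 × 1.039978 = 548.8965
Market HK$563.54 > fair 548.8965: forward overpriced → cash-and-carry (borrow at r, buy the stock and collect the dividends, short the forward).
Profit at T = |F_mkt − F*| = |563.54 − 548.8965| = HK$14.64 per share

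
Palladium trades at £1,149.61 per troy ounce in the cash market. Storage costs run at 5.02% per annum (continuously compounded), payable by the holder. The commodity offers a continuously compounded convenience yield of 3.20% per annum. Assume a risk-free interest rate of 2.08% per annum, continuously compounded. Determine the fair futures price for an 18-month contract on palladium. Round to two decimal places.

Net carry = r + u − y = 0.0208 + 0.0502 − 0.0320 = 0.0390
F = S·e^((r+u−y)T) = 1149.61 · e^(0.0390 × 18/12) = 1149.61 · e^0.05850000
= 1149.61 × 1.06024499 = £1,218.87 per troy ounce

£1,218.87 per troy ounce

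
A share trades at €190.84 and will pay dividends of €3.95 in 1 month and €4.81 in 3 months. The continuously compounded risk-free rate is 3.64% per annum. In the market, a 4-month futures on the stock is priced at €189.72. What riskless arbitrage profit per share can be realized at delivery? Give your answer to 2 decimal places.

PV(dividends) I = 3.95·e^(−0.0364·1/12) + 4.81·e^(−0.0364·3/12) = 8.7045
Fair futures F* = (S − I)·e^(rT) = (190.84 − 8.7045)·e^0.012133 = 182.1355 × 1.012207 = 184.3588
Market €189.72 > fair 184.3588: forward overpriced → cash-and-carry (borrow at r, buy the stock and collect the dividends, short the forward).
Profit at T = |F_mkt − F*| = |189.72 − 184.3588| = €5.36 per share

€5.36 per share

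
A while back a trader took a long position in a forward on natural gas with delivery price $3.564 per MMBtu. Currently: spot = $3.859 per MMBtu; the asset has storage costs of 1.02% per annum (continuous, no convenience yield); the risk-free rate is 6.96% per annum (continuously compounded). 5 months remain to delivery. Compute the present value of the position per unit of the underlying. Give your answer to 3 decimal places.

Current fair forward for the remaining 5 months: F = S·e^((r + u)·T), (r + u) = 0.0696 + 0.0102 = 0.0798
F = 3.859 · e^(0.0798 × 5/12) = 3.859 × 1.033809 = 3.9895
Value of long forward = (F − K)·e^(−rT) = (3.9895 − 3.564) · e^(−0.0696·5/12)
= 0.4255 × 0.971416 = 0.413

$0.413 per MMBtu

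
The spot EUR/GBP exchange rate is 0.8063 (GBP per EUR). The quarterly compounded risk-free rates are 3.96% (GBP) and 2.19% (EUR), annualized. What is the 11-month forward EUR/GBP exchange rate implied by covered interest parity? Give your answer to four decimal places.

0.8194

By covered interest parity, F = S · (1+r_GBP/4)^(4T) / (1+r_EUR/4)^(4T)
= 0.8063 × 1.036782 / 1.020222 = 0.8063 × 1.016232
F = 0.8194 GBP per EUR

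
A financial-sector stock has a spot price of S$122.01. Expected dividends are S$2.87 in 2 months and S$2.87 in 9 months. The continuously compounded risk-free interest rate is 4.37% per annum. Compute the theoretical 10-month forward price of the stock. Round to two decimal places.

PV(dividends) I = 2.87·e^(−0.0437·2/12) + 2.87·e^(−0.0437·9/12)
I = 2.8492 + 2.7775 = 5.6267
F = (S − I)·e^(rT) = (122.01 − 5.6267) · e^(0.0437·10/12)
= 116.3833 · e^0.036417 = 116.3833 × 1.037088 = S$120.70

S$120.70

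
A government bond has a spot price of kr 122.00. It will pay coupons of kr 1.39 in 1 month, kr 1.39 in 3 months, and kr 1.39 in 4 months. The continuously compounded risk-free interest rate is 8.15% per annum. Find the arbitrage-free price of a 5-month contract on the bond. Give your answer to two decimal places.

kr 121.98

PV(coupons) I = 1.39·e^(−0.0815·1/12) + 1.39·e^(−0.0815·3/12) + 1.39·e^(−0.0815·4/12)
I = 1.3806 + 1.3620 + 1.3527 = 4.0953
F = (S − I)·e^(rT) = (122.00 − 4.0953) · e^(0.0815·5/12)
= 117.9047 · e^0.033958 = 117.9047 × 1.034541 = kr 121.98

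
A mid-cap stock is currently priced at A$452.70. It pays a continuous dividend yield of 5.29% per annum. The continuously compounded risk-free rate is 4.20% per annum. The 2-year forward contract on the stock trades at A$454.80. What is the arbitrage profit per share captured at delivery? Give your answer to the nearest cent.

A$11.86 per share

Fair forward: F* = S·e^(carry·T), with carry = (r − q) = 0.0420 − 0.0529 = -0.0109
F* = 452.70 · e^(-0.0109 × 2) = 452.70 · e^-0.021800 = 452.70 × 0.978436 = A$442.9380
Market A$454.80 > fair A$442.9380: forward overpriced → cash-and-carry (buy spot, short the forward).
At maturity, profit = |F_mkt − F*| = |454.80 − 442.9380| = A$11.86 per share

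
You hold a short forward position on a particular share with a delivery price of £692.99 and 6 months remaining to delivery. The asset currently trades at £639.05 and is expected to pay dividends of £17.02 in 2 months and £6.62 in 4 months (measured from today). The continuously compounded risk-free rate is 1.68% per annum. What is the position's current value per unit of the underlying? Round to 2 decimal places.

£71.70

PV(remaining dividends) I = 17.02·e^(−0.0168·2/12) + 6.62·e^(−0.0168·4/12) = 23.5554
Current forward F = (S − I)·e^(rT) = (639.05 − 23.5554)·e^(0.0168·6/12) = 615.4946 × 1.008435 = 620.6863
Value (long) = (F − K)·e^(−rT) = (620.6863 − 692.99) × 0.991635 = -71.6989
Short position value = −(long value) = £71.70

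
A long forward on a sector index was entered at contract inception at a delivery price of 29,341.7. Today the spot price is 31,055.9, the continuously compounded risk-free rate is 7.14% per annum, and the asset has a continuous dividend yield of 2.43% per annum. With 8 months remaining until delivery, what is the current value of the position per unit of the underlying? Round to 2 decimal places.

Current fair forward for the remaining 8 months: F = S·e^((r − q)·T), (r − q) = 0.0714 − 0.0243 = 0.0471
F = 31055.9 · e^(0.0471 × 8/12) = 31055.9 × 1.03189818 = 32046.5267
Value of long forward = (F − K)·e^(−rT) = (32046.5267 − 29341.7) · e^(−0.0714·8/12)
= 2704.8267 × 0.95351512 = 2579.09

2579.09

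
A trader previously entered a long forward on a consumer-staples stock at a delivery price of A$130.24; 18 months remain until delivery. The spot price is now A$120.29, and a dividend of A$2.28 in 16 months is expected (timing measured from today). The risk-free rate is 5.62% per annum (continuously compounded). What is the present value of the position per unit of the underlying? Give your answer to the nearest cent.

-A$1.54

PV(remaining dividends) I = 2.28·e^(−0.0562·16/12) = 2.1154
Current forward F = (S − I)·e^(rT) = (120.29 − 2.1154)·e^(0.0562·18/12) = 118.1746 × 1.087955 = 128.5686
Value (long) = (F − K)·e^(−rT) = (128.5686 − 130.24) × 0.919155 = -1.5363
Value = -A$1.54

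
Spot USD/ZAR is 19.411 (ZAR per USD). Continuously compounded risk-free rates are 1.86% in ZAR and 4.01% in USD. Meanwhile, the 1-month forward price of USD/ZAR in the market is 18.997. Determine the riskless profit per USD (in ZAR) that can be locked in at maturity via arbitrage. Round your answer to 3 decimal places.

0.379 per USD (in ZAR)

Fair forward: F* = S·e^(carry·T), with carry = (r_ZAR − r_USD) = 0.0186 − 0.0401 = -0.0215
F* = 19.411 · e^(-0.0215 × 1/12) = 19.411 · e^-0.001792 = 19.411 × 0.998210 = 19.3763
Market 18.997 < fair 19.3763: forward underpriced → reverse cash-and-carry (short spot, go long the forward).
At maturity, profit = |F_mkt − F*| = |18.997 − 19.3763| = 0.379 per USD (in ZAR)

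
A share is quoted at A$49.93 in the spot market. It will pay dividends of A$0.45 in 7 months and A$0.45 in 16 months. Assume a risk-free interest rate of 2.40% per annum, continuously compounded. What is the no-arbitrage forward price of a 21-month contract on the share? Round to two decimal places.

A$51.15

PV(dividends) I = 0.45·e^(−0.0240·7/12) + 0.45·e^(−0.0240·16/12)
I = 0.4437 + 0.4358 = 0.8795
F = (S − I)·e^(rT) = (49.93 − 0.8795) · e^(0.0240·21/12)
= 49.0505 · e^0.042000 = 49.0505 × 1.042894 = A$51.15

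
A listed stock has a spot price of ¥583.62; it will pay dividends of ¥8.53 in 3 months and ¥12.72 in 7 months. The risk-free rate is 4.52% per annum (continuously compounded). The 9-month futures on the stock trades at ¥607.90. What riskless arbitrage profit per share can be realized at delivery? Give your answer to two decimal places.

PV(dividends) I = 8.53·e^(−0.0452·3/12) + 12.72·e^(−0.0452·7/12) = 20.8232
Fair futures F* = (S − I)·e^(rT) = (583.62 − 20.8232)·e^0.033900 = 562.7968 × 1.034481 = 582.2026
Market ¥607.90 > fair 582.2026: forward overpriced → cash-and-carry (borrow at r, buy the stock and collect the dividends, short the forward).
Profit at T = |F_mkt − F*| = |607.90 − 582.2026| = ¥25.70 per share

¥25.70 per share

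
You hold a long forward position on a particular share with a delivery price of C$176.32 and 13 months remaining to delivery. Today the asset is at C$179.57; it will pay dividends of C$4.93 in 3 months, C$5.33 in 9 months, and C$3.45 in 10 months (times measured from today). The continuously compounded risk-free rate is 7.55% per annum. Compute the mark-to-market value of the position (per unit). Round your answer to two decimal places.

PV(remaining dividends) I = 4.93·e^(−0.0755·3/12) + 5.33·e^(−0.0755·9/12) + 3.45·e^(−0.0755·10/12) = 13.1140
Current forward F = (S − I)·e^(rT) = (179.57 − 13.1140)·e^(0.0755·13/12) = 166.4560 × 1.085230 = 180.6430
Value (long) = (F − K)·e^(−rT) = (180.6430 − 176.32) × 0.921464 = 3.9835
Value = C$3.98

C$3.98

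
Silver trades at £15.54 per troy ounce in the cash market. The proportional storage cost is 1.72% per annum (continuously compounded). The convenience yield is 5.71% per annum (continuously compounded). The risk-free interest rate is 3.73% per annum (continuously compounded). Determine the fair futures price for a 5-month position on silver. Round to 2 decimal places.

Net carry = r + u − y = 0.0373 + 0.0172 − 0.0571 = -0.0026
F = S·e^((r+u−y)T) = 15.54 · e^(-0.0026 × 5/12) = 15.54 · e^-0.001083
= 15.54 × 0.998918 = £15.52 per troy ounce

£15.52 per troy ounce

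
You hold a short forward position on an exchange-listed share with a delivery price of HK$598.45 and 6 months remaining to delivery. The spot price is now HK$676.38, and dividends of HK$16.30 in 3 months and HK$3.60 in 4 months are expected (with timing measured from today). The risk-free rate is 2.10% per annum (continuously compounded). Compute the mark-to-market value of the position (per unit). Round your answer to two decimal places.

-HK$64.39

PV(remaining dividends) I = 16.30·e^(−0.0210·3/12) + 3.60·e^(−0.0210·4/12) = 19.7895
Current forward F = (S − I)·e^(rT) = (676.38 − 19.7895)·e^(0.0210·6/12) = 656.5905 × 1.010555 = 663.5208
Value (long) = (F − K)·e^(−rT) = (663.5208 − 598.45) × 0.989555 = 64.3911
Short position value = −(long value) = -HK$64.39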